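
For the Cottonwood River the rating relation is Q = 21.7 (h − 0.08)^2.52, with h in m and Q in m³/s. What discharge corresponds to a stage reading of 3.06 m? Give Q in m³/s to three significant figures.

Q = 21.7 × (3.06 − 0.08)^2.52 = 21.7 × 2.98^2.52 = 340.0 m³/s

340 m³/s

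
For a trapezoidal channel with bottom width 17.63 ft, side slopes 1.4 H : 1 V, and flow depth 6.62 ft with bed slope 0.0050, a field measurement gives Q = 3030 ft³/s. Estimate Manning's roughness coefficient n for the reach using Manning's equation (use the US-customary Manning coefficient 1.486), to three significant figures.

0.0166

A = (b + z·y)·y = (17.63 + 1.4×6.62)×6.62 = 178.1 ft²
P = b + 2y√(1+z²) = 17.63 + 2×6.62×√(1+1.4²) = 40.41 ft
R = A/P = 178.1/40.41 = 4.407 ft
n = (1.486/Q)·A·R^(2/3)·S^(1/2) = (1.486/3030) × 178.1 × 2.688 × 0.07071 = 0.01660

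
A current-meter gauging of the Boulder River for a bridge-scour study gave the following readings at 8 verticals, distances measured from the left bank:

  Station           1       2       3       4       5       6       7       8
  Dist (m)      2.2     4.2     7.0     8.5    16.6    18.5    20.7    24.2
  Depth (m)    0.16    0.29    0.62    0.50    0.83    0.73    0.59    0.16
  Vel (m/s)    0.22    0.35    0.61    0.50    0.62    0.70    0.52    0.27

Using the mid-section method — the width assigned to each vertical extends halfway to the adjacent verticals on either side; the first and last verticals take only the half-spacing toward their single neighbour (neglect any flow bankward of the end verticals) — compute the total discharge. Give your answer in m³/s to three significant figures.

6.86 m³/s

w_1 = (4.2 − 2.2)/2 = 1 m; q_1 = 0.22 × 0.16 × 1 = 0.03520 m³/s
w_2 = (7.0 − 2.2)/2 = 2.4 m; q_2 = 0.35 × 0.29 × 2.4 = 0.2436 m³/s
w_3 = (8.5 − 4.2)/2 = 2.15 m; q_3 = 0.61 × 0.62 × 2.15 = 0.8131 m³/s
w_4 = (16.6 − 7.0)/2 = 4.8 m; q_4 = 0.50 × 0.50 × 4.8 = 1.200 m³/s
w_5 = (18.5 − 8.5)/2 = 5 m; q_5 = 0.62 × 0.83 × 5 = 2.573 m³/s
w_6 = (20.7 − 16.6)/2 = 2.05 m; q_6 = 0.70 × 0.73 × 2.05 = 1.048 m³/s
w_7 = (24.2 − 18.5)/2 = 2.85 m; q_7 = 0.52 × 0.59 × 2.85 = 0.8744 m³/s
w_8 = (24.2 − 20.7)/2 = 1.75 m; q_8 = 0.27 × 0.16 × 1.75 = 0.07560 m³/s
Q = Σ qᵢ = 6.862 m³/s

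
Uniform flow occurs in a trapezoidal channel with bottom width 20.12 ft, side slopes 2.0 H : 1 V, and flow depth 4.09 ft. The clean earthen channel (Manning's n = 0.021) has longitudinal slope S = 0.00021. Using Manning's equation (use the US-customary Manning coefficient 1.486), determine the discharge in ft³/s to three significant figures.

A = (b + z·y)·y = (20.12 + 2.0×4.09)×4.09 = 115.7 ft²
P = b + 2y√(1+z²) = 20.12 + 2×4.09×√(1+2.0²) = 38.41 ft
R = A/P = 115.7/38.41 = 3.013 ft
Q = (1.486/n)·A·R^(2/3)·S^(1/2) = (1.486/0.021) × 115.7 × 3.013^(2/3) × 0.00021^(1/2) = 247.6 ft³/s

248 ft³/s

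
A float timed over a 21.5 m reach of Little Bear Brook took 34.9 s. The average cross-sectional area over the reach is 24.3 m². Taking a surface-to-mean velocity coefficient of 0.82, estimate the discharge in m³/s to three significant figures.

v_surface = L / t̄ = 21.5 / 34.9 = 0.6160 m/s
v_mean = 0.82 × 0.6160 = 0.5052 m/s
Q = A × v_mean = 24.3 × 0.5052 = 12.28 m³/s

12.3 m³/s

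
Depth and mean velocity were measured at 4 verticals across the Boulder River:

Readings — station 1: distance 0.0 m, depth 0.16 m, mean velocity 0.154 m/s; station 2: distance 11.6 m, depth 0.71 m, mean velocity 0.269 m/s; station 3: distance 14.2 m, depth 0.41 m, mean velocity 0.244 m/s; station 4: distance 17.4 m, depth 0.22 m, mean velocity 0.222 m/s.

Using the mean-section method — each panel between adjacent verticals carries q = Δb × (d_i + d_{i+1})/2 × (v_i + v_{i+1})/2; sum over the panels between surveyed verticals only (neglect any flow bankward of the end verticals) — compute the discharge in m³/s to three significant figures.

Panel 1-2: Δb = 11.6 m, d̄ = (0.16+0.71)/2 = 0.435, v̄ = (0.154+0.269)/2 = 0.2115 → q = 11.6×0.435×0.2115 = 1.067 m³/s
Panel 2-3: Δb = 2.6 m, d̄ = (0.71+0.41)/2 = 0.56, v̄ = (0.269+0.244)/2 = 0.2565 → q = 2.6×0.56×0.2565 = 0.3735 m³/s
Panel 3-4: Δb = 3.2 m, d̄ = (0.41+0.22)/2 = 0.315, v̄ = (0.244+0.222)/2 = 0.233 → q = 3.2×0.315×0.233 = 0.2349 m³/s
Q = Σ q = 1.676 m³/s

1.68 m³/s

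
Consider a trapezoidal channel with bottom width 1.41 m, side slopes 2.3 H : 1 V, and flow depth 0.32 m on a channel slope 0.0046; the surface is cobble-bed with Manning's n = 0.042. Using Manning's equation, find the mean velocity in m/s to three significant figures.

0.602 m/s

A = (b + z·y)·y = (1.41 + 2.3×0.32)×0.32 = 0.6867 m²
P = b + 2y√(1+z²) = 1.41 + 2×0.32×√(1+2.3²) = 3.015 m
R = A/P = 0.6867/3.015 = 0.2278 m
Q = (1/n)·A·R^(2/3)·S^(1/2) = (1/0.042) × 0.6867 × 0.2278^(2/3) × 0.0046^(1/2) = 0.4136 m³/s
V = Q/A = 0.4136/0.6867 = 0.6023 m/s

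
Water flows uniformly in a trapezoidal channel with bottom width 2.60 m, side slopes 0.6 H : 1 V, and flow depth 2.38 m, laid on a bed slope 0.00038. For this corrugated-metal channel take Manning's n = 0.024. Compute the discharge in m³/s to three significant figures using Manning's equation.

A = (b + z·y)·y = (2.60 + 0.6×2.38)×2.38 = 9.587 m²
P = b + 2y√(1+z²) = 2.60 + 2×2.38×√(1+0.6²) = 8.151 m
R = A/P = 9.587/8.151 = 1.176 m
Q = (1/n)·A·R^(2/3)·S^(1/2) = (1/0.024) × 9.587 × 1.176^(2/3) × 0.00038^(1/2) = 8.676 m³/s

8.68 m³/s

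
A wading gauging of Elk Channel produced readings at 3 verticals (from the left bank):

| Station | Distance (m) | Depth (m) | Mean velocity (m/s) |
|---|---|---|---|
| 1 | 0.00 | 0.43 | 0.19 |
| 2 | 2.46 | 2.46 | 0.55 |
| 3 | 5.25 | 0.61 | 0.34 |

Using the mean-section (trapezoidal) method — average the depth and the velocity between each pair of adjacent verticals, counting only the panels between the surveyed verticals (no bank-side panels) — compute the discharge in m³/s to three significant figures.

3.22 m³/s

Panel 1-2: Δb = 2.46 m, d̄ = (0.43+2.46)/2 = 1.445, v̄ = (0.19+0.55)/2 = 0.37 → q = 2.46×1.445×0.37 = 1.315 m³/s
Panel 2-3: Δb = 2.79 m, d̄ = (2.46+0.61)/2 = 1.535, v̄ = (0.55+0.34)/2 = 0.445 → q = 2.79×1.535×0.445 = 1.906 m³/s
Q = Σ q = 3.221 m³/s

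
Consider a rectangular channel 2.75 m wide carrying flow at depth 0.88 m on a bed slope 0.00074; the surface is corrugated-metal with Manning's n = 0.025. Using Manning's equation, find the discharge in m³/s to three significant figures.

1.74 m³/s

A = b·y = 2.75 × 0.88 = 2.420 m²
P = b + 2y = 2.75 + 2×0.88 = 4.510 m
R = A/P = 2.420/4.510 = 0.5366 m
Q = (1/n)·A·R^(2/3)·S^(1/2) = (1/0.025) × 2.420 × 0.5366^(2/3) × 0.00074^(1/2) = 1.739 m³/s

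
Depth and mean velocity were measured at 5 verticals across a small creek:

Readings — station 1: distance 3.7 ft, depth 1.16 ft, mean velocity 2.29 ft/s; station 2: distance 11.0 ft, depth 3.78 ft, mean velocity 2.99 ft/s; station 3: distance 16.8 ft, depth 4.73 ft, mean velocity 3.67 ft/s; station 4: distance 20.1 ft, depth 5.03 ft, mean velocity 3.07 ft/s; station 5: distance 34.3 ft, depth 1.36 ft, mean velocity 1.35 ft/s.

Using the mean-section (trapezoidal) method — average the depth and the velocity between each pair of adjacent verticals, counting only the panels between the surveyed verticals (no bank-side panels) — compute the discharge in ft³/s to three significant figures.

284 ft³/s

Panel 1-2: Δb = 7.3 ft, d̄ = (1.16+3.78)/2 = 2.47, v̄ = (2.29+2.99)/2 = 2.64 → q = 7.3×2.47×2.64 = 47.60 ft³/s
Panel 2-3: Δb = 5.8 ft, d̄ = (3.78+4.73)/2 = 4.255, v̄ = (2.99+3.67)/2 = 3.33 → q = 5.8×4.255×3.33 = 82.18 ft³/s
Panel 3-4: Δb = 3.3 ft, d̄ = (4.73+5.03)/2 = 4.88, v̄ = (3.67+3.07)/2 = 3.37 → q = 3.3×4.88×3.37 = 54.27 ft³/s
Panel 4-5: Δb = 14.2 ft, d̄ = (5.03+1.36)/2 = 3.195, v̄ = (3.07+1.35)/2 = 2.21 → q = 14.2×3.195×2.21 = 100.3 ft³/s
Q = Σ q = 284.3 ft³/s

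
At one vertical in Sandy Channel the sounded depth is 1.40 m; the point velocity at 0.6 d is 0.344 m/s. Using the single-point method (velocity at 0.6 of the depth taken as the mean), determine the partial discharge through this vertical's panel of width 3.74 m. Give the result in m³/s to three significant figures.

1.80 m³/s

v̄ = v₀.₆ = 0.344 m/s
q = v̄ × d × w = 0.3440 × 1.40 × 3.74 = 1.801 m³/s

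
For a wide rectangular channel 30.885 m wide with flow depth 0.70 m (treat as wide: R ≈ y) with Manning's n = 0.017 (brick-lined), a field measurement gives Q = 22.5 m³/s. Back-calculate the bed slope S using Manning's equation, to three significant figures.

A = b·y = 30.885 × 0.70 = 21.62 m²
Wide channel: R ≈ y = 0.70 m
S = (Q·n / (1·A·R^(2/3)))² = (22.5×0.017 / (1×21.62×0.7884))² = 0.0005036

0.000504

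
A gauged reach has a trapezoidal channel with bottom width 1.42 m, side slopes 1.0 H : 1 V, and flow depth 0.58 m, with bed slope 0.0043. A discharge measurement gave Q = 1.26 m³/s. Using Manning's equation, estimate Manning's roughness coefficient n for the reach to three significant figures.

0.0316

A = (b + z·y)·y = (1.42 + 1.0×0.58)×0.58 = 1.160 m²
P = b + 2y√(1+z²) = 1.42 + 2×0.58×√(1+1.0²) = 3.060 m
R = A/P = 1.160/3.060 = 0.3790 m
n = (1/Q)·A·R^(2/3)·S^(1/2) = (1/1.26) × 1.160 × 0.5237 × 0.06557 = 0.03162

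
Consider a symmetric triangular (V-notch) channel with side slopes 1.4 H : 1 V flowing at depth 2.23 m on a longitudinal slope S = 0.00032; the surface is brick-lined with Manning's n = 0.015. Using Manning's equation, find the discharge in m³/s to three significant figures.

7.78 m³/s

A = z·y² = 1.4×2.23² = 6.962 m²
P = 2y√(1+z²) = 2×2.23×√(1+1.4²) = 7.673 m
R = A/P = 6.962/7.673 = 0.9073 m
Q = (1/n)·A·R^(2/3)·S^(1/2) = (1/0.015) × 6.962 × 0.9073^(2/3) × 0.00032^(1/2) = 7.781 m³/s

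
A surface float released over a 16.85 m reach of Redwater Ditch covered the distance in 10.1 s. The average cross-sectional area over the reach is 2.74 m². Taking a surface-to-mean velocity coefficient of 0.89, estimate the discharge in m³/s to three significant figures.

4.07 m³/s

v_surface = L / t̄ = 16.85 / 10.1 = 1.668 m/s
v_mean = 0.89 × 1.668 = 1.485 m/s
Q = A × v_mean = 2.74 × 1.485 = 4.068 m³/s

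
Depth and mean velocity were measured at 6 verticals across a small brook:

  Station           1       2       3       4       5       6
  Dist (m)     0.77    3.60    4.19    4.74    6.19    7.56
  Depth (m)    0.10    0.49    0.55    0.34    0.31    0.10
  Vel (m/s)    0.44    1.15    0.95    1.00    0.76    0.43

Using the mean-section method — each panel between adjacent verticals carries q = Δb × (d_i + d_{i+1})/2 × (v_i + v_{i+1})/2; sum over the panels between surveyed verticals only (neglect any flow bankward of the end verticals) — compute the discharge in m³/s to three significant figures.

Panel 1-2: Δb = 2.83 m, d̄ = (0.10+0.49)/2 = 0.295, v̄ = (0.44+1.15)/2 = 0.795 → q = 2.83×0.295×0.795 = 0.6637 m³/s
Panel 2-3: Δb = 0.59 m, d̄ = (0.49+0.55)/2 = 0.52, v̄ = (1.15+0.95)/2 = 1.05 → q = 0.59×0.52×1.05 = 0.3221 m³/s
Panel 3-4: Δb = 0.55 m, d̄ = (0.55+0.34)/2 = 0.445, v̄ = (0.95+1.00)/2 = 0.975 → q = 0.55×0.445×0.975 = 0.2386 m³/s
Panel 4-5: Δb = 1.45 m, d̄ = (0.34+0.31)/2 = 0.325, v̄ = (1.00+0.76)/2 = 0.88 → q = 1.45×0.325×0.88 = 0.4147 m³/s
Panel 5-6: Δb = 1.37 m, d̄ = (0.31+0.10)/2 = 0.205, v̄ = (0.76+0.43)/2 = 0.595 → q = 1.37×0.205×0.595 = 0.1671 m³/s
Q = Σ q = 1.806 m³/s

1.81 m³/s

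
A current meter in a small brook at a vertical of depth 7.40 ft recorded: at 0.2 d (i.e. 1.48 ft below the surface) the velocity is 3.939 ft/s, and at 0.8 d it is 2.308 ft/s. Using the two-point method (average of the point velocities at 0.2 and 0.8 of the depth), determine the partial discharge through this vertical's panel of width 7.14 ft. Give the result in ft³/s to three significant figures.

v̄ = (3.939 + 2.308) / 2 = 3.124 ft/s
q = v̄ × d × w = 3.124 × 7.40 × 7.14 = 165.0 ft³/s

165 ft³/s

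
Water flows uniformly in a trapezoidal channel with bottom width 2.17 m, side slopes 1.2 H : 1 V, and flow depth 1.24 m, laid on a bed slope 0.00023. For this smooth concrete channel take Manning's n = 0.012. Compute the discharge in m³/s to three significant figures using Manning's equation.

4.73 m³/s

A = (b + z·y)·y = (2.17 + 1.2×1.24)×1.24 = 4.536 m²
P = b + 2y√(1+z²) = 2.17 + 2×1.24×√(1+1.2²) = 6.044 m
R = A/P = 4.536/6.044 = 0.7505 m
Q = (1/n)·A·R^(2/3)·S^(1/2) = (1/0.012) × 4.536 × 0.7505^(2/3) × 0.00023^(1/2) = 4.734 m³/s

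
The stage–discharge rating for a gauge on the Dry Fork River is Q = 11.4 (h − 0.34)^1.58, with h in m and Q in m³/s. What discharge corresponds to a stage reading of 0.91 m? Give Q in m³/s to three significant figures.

4.69 m³/s

Q = 11.4 × (0.91 − 0.34)^1.58 = 11.4 × 0.57^1.58 = 4.690 m³/s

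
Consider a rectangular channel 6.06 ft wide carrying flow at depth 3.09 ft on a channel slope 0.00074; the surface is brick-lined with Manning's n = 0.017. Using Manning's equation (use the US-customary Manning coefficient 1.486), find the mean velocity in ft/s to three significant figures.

A = b·y = 6.06 × 3.09 = 18.73 ft²
P = b + 2y = 6.06 + 2×3.09 = 12.24 ft
R = A/P = 18.73/12.24 = 1.530 ft
Q = (1.486/n)·A·R^(2/3)·S^(1/2) = (1.486/0.017) × 18.73 × 1.530^(2/3) × 0.00074^(1/2) = 59.12 ft³/s
V = Q/A = 59.12/18.73 = 3.157 ft/s

3.16 ft/s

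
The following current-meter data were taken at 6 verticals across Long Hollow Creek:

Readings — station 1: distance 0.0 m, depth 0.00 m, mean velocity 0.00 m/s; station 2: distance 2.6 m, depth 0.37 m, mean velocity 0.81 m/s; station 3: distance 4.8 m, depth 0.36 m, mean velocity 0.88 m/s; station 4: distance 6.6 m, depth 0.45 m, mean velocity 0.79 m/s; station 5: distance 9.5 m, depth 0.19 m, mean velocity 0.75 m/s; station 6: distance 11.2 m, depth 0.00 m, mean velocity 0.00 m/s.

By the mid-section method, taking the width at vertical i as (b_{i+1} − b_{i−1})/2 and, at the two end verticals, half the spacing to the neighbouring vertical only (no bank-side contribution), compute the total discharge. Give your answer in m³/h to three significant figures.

w_2 = (4.8 − 0.0)/2 = 2.4 m; q_2 = 0.81 × 0.37 × 2.4 = 0.7193 m³/s
w_3 = (6.6 − 2.6)/2 = 2 m; q_3 = 0.88 × 0.36 × 2 = 0.6336 m³/s
w_4 = (9.5 − 4.8)/2 = 2.35 m; q_4 = 0.79 × 0.45 × 2.35 = 0.8354 m³/s
w_5 = (11.2 − 6.6)/2 = 2.3 m; q_5 = 0.75 × 0.19 × 2.3 = 0.3278 m³/s
Stations 1, 6 contribute zero (depth or velocity is 0).
Q = Σ qᵢ = 2.516 m³/s
= 2.516 × 3600 = 9058 m³/h

9060 m³/h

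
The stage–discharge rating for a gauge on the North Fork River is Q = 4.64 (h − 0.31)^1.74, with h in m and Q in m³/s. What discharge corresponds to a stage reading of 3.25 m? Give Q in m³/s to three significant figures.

30.3 m³/s

Q = 4.64 × (3.25 − 0.31)^1.74 = 4.64 × 2.94^1.74 = 30.30 m³/s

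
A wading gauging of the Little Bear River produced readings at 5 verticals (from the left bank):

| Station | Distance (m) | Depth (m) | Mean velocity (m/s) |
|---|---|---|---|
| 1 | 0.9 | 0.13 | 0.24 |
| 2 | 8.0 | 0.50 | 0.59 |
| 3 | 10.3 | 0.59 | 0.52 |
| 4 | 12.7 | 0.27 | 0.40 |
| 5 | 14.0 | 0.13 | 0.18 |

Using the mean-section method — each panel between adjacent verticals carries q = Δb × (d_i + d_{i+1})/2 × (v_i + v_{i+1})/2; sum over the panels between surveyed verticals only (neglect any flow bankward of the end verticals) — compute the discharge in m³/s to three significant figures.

2.17 m³/s

Panel 1-2: Δb = 7.1 m, d̄ = (0.13+0.50)/2 = 0.315, v̄ = (0.24+0.59)/2 = 0.415 → q = 7.1×0.315×0.415 = 0.9281 m³/s
Panel 2-3: Δb = 2.3 m, d̄ = (0.50+0.59)/2 = 0.545, v̄ = (0.59+0.52)/2 = 0.555 → q = 2.3×0.545×0.555 = 0.6957 m³/s
Panel 3-4: Δb = 2.4 m, d̄ = (0.59+0.27)/2 = 0.43, v̄ = (0.52+0.40)/2 = 0.46 → q = 2.4×0.43×0.46 = 0.4747 m³/s
Panel 4-5: Δb = 1.3 m, d̄ = (0.27+0.13)/2 = 0.2, v̄ = (0.40+0.18)/2 = 0.29 → q = 1.3×0.2×0.29 = 0.07540 m³/s
Q = Σ q = 2.174 m³/s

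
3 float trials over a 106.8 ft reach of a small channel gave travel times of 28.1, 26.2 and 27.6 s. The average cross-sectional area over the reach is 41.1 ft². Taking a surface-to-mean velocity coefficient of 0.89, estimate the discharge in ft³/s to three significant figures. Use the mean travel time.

t̄ = (28.1 + 26.2 + 27.6) / 3 = 27.3 s
v_surface = L / t̄ = 106.8 / 27.3 = 3.912 ft/s
v_mean = 0.89 × 3.912 = 3.482 ft/s
Q = A × v_mean = 41.1 × 3.482 = 143.1 ft³/s

143 ft³/s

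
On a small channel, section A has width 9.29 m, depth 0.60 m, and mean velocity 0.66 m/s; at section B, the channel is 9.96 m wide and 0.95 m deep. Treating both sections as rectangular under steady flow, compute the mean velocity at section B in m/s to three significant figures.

0.389 m/s

Q = A₁V₁ = (9.29×0.60) × 0.66 = 3.679 m³/s
A₂ = 9.96 × 0.95 = 9.462 m²
V₂ = Q/A₂ = 3.679/9.462 = 0.3888 m/s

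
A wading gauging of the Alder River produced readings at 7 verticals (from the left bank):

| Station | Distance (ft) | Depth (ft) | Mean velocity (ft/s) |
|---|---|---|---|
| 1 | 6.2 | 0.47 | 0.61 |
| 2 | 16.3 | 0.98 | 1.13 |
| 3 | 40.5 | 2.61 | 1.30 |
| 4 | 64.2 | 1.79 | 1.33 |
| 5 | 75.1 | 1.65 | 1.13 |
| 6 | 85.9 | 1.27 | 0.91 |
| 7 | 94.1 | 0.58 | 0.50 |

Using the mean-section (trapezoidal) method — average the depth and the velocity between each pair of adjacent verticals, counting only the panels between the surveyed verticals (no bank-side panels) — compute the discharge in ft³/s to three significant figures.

Panel 1-2: Δb = 10.1 ft, d̄ = (0.47+0.98)/2 = 0.725, v̄ = (0.61+1.13)/2 = 0.87 → q = 10.1×0.725×0.87 = 6.371 ft³/s
Panel 2-3: Δb = 24.2 ft, d̄ = (0.98+2.61)/2 = 1.795, v̄ = (1.13+1.30)/2 = 1.215 → q = 24.2×1.795×1.215 = 52.78 ft³/s
Panel 3-4: Δb = 23.7 ft, d̄ = (2.61+1.79)/2 = 2.2, v̄ = (1.30+1.33)/2 = 1.315 → q = 23.7×2.2×1.315 = 68.56 ft³/s
Panel 4-5: Δb = 10.9 ft, d̄ = (1.79+1.65)/2 = 1.72, v̄ = (1.33+1.13)/2 = 1.23 → q = 10.9×1.72×1.23 = 23.06 ft³/s
Panel 5-6: Δb = 10.8 ft, d̄ = (1.65+1.27)/2 = 1.46, v̄ = (1.13+0.91)/2 = 1.02 → q = 10.8×1.46×1.02 = 16.08 ft³/s
Panel 6-7: Δb = 8.2 ft, d̄ = (1.27+0.58)/2 = 0.925, v̄ = (0.91+0.50)/2 = 0.705 → q = 8.2×0.925×0.705 = 5.347 ft³/s
Q = Σ q = 172.2 ft³/s

172 ft³/s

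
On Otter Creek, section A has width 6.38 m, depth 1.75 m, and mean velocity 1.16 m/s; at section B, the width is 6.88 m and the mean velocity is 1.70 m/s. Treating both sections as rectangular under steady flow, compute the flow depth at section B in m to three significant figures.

Q = A₁V₁ = (6.38×1.75) × 1.16 = 12.95 m³/s
d₂ = Q/(b₂ V₂) = 12.95/(6.88×1.70) = 1.107 m

1.11 m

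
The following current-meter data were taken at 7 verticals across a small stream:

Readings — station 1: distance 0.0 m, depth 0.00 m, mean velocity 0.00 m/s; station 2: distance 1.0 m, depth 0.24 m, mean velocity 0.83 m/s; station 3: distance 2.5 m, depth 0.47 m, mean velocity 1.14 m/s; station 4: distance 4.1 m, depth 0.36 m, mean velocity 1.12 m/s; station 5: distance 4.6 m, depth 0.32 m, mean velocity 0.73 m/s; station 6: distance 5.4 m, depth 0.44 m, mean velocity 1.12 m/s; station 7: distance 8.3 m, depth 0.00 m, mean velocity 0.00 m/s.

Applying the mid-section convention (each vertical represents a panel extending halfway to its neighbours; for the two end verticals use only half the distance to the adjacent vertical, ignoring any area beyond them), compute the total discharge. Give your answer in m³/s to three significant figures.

w_2 = (2.5 − 0.0)/2 = 1.25 m; q_2 = 0.83 × 0.24 × 1.25 = 0.2490 m³/s
w_3 = (4.1 − 1.0)/2 = 1.55 m; q_3 = 1.14 × 0.47 × 1.55 = 0.8305 m³/s
w_4 = (4.6 − 2.5)/2 = 1.05 m; q_4 = 1.12 × 0.36 × 1.05 = 0.4234 m³/s
w_5 = (5.4 − 4.1)/2 = 0.65 m; q_5 = 0.73 × 0.32 × 0.65 = 0.1518 m³/s
w_6 = (8.3 − 4.6)/2 = 1.85 m; q_6 = 1.12 × 0.44 × 1.85 = 0.9117 m³/s
Stations 1, 7 contribute zero (depth or velocity is 0).
Q = Σ qᵢ = 2.566 m³/s

2.57 m³/s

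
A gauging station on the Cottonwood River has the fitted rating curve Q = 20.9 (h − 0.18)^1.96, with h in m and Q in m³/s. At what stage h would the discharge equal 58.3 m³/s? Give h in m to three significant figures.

h − h₀ = (Q/C)^(1/b) = (58.3/20.9)^(1/1.96) = 1.688 m
h = 0.18 + 1.688 = 1.868 m

1.87 m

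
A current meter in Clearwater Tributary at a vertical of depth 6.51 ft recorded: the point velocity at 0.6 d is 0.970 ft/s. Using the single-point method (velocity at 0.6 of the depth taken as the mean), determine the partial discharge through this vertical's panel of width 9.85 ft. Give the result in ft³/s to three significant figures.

v̄ = v₀.₆ = 0.970 ft/s
q = v̄ × d × w = 0.9700 × 6.51 × 9.85 = 62.20 ft³/s

62.2 ft³/s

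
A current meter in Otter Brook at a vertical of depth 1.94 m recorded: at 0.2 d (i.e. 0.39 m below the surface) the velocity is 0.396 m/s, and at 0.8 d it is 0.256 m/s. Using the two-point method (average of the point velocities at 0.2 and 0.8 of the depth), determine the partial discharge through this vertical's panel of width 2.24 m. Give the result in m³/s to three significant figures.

1.42 m³/s

v̄ = (0.396 + 0.256) / 2 = 0.3260 m/s
q = v̄ × d × w = 0.3260 × 1.94 × 2.24 = 1.417 m³/s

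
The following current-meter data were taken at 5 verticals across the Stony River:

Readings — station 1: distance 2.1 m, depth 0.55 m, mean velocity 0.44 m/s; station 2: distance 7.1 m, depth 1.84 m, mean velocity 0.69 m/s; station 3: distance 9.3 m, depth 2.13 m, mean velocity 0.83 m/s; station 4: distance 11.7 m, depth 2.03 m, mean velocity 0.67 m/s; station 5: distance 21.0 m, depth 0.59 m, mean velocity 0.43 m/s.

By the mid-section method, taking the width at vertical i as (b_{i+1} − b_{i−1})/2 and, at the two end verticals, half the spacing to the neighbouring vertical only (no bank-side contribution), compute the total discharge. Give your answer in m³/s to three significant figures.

w_1 = (7.1 − 2.1)/2 = 2.5 m; q_1 = 0.44 × 0.55 × 2.5 = 0.6050 m³/s
w_2 = (9.3 − 2.1)/2 = 3.6 m; q_2 = 0.69 × 1.84 × 3.6 = 4.571 m³/s
w_3 = (11.7 − 7.1)/2 = 2.3 m; q_3 = 0.83 × 2.13 × 2.3 = 4.066 m³/s
w_4 = (21.0 − 9.3)/2 = 5.85 m; q_4 = 0.67 × 2.03 × 5.85 = 7.957 m³/s
w_5 = (21.0 − 11.7)/2 = 4.65 m; q_5 = 0.43 × 0.59 × 4.65 = 1.180 m³/s
Q = Σ qᵢ = 18.38 m³/s

18.4 m³/s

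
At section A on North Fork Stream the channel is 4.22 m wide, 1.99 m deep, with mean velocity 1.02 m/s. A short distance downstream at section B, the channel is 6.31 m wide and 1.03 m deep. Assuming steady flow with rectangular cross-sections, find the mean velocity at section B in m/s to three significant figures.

1.32 m/s

Q = A₁V₁ = (4.22×1.99) × 1.02 = 8.566 m³/s
A₂ = 6.31 × 1.03 = 6.499 m²
V₂ = Q/A₂ = 8.566/6.499 = 1.318 m/s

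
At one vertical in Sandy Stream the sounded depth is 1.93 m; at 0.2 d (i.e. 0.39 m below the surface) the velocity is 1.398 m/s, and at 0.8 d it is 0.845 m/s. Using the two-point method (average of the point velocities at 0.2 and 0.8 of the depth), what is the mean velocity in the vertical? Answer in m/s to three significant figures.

v̄ = (1.398 + 0.845) / 2 = 1.122 m/s

1.12 m/s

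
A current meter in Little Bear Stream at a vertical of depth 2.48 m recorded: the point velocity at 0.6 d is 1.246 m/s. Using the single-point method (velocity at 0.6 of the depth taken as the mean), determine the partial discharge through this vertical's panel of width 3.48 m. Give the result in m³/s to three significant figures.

v̄ = v₀.₆ = 1.246 m/s
q = v̄ × d × w = 1.246 × 2.48 × 3.48 = 10.75 m³/s

10.8 m³/s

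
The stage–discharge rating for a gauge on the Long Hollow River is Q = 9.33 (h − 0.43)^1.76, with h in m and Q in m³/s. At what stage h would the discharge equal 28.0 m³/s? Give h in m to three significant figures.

h − h₀ = (Q/C)^(1/b) = (28.0/9.33)^(1/1.76) = 1.867 m
h = 0.43 + 1.867 = 2.297 m

2.30 m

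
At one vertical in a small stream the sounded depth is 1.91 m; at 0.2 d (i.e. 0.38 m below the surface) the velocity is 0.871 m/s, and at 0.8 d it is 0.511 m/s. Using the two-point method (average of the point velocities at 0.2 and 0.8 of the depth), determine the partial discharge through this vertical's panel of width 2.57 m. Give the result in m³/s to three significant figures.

v̄ = (0.871 + 0.511) / 2 = 0.6910 m/s
q = v̄ × d × w = 0.6910 × 1.91 × 2.57 = 3.392 m³/s

3.39 m³/s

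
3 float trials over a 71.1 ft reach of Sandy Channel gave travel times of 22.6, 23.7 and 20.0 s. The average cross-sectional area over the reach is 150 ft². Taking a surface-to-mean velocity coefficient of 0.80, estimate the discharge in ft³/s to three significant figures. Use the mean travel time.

t̄ = (22.6 + 23.7 + 20.0) / 3 = 22.1 s
v_surface = L / t̄ = 71.1 / 22.1 = 3.217 ft/s
v_mean = 0.80 × 3.217 = 2.574 ft/s
Q = A × v_mean = 150 × 2.574 = 386.1 ft³/s

386 ft³/s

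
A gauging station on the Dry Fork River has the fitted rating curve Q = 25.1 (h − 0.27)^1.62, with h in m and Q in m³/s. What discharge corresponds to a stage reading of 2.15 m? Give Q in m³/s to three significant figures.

69.8 m³/s

Q = 25.1 × (2.15 − 0.27)^1.62 = 25.1 × 1.88^1.62 = 69.79 m³/s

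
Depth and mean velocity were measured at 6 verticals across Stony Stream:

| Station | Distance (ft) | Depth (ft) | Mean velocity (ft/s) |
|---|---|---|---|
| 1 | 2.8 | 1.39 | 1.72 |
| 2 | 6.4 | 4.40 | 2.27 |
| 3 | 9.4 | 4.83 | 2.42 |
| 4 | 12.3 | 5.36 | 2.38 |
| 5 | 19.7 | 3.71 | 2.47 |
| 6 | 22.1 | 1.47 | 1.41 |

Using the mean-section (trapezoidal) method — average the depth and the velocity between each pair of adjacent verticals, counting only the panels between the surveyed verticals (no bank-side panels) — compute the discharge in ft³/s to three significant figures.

182 ft³/s

Panel 1-2: Δb = 3.6 ft, d̄ = (1.39+4.40)/2 = 2.895, v̄ = (1.72+2.27)/2 = 1.995 → q = 3.6×2.895×1.995 = 20.79 ft³/s
Panel 2-3: Δb = 3 ft, d̄ = (4.40+4.83)/2 = 4.615, v̄ = (2.27+2.42)/2 = 2.345 → q = 3×4.615×2.345 = 32.47 ft³/s
Panel 3-4: Δb = 2.9 ft, d̄ = (4.83+5.36)/2 = 5.095, v̄ = (2.42+2.38)/2 = 2.4 → q = 2.9×5.095×2.4 = 35.46 ft³/s
Panel 4-5: Δb = 7.4 ft, d̄ = (5.36+3.71)/2 = 4.535, v̄ = (2.38+2.47)/2 = 2.425 → q = 7.4×4.535×2.425 = 81.38 ft³/s
Panel 5-6: Δb = 2.4 ft, d̄ = (3.71+1.47)/2 = 2.59, v̄ = (2.47+1.41)/2 = 1.94 → q = 2.4×2.59×1.94 = 12.06 ft³/s
Q = Σ q = 182.2 ft³/s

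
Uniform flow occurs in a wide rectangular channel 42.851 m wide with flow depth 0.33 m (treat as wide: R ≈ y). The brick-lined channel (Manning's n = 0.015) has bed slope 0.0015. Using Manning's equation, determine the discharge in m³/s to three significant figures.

17.4 m³/s

A = b·y = 42.851 × 0.33 = 14.14 m²
Wide channel: R ≈ y = 0.33 m
Q = (1/n)·A·R^(2/3)·S^(1/2) = (1/0.015) × 14.14 × 0.3300^(2/3) × 0.0015^(1/2) = 17.44 m³/s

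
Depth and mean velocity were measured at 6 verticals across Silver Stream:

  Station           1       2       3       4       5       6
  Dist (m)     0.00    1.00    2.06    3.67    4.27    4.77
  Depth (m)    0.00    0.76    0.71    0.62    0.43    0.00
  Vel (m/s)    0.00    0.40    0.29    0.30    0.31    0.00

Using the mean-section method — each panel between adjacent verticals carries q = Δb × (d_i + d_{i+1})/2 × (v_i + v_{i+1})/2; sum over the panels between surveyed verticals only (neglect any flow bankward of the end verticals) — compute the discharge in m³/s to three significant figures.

0.773 m³/s

Panel 1-2: Δb = 1 m, d̄ = (0.00+0.76)/2 = 0.38, v̄ = (0.00+0.40)/2 = 0.2 → q = 1×0.38×0.2 = 0.07600 m³/s
Panel 2-3: Δb = 1.06 m, d̄ = (0.76+0.71)/2 = 0.735, v̄ = (0.40+0.29)/2 = 0.345 → q = 1.06×0.735×0.345 = 0.2688 m³/s
Panel 3-4: Δb = 1.61 m, d̄ = (0.71+0.62)/2 = 0.665, v̄ = (0.29+0.30)/2 = 0.295 → q = 1.61×0.665×0.295 = 0.3158 m³/s
Panel 4-5: Δb = 0.6 m, d̄ = (0.62+0.43)/2 = 0.525, v̄ = (0.30+0.31)/2 = 0.305 → q = 0.6×0.525×0.305 = 0.09608 m³/s
Panel 5-6: Δb = 0.5 m, d̄ = (0.43+0.00)/2 = 0.215, v̄ = (0.31+0.00)/2 = 0.155 → q = 0.5×0.215×0.155 = 0.01666 m³/s
Q = Σ q = 0.7734 m³/s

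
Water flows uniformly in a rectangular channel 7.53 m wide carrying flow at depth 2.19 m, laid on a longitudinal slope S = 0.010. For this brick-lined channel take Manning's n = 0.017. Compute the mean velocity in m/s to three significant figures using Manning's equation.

A = b·y = 7.53 × 2.19 = 16.49 m²
P = b + 2y = 7.53 + 2×2.19 = 11.91 m
R = A/P = 16.49/11.91 = 1.385 m
Q = (1/n)·A·R^(2/3)·S^(1/2) = (1/0.017) × 16.49 × 1.385^(2/3) × 0.010^(1/2) = 120.5 m³/s
V = Q/A = 120.5/16.49 = 7.308 m/s

7.31 m/s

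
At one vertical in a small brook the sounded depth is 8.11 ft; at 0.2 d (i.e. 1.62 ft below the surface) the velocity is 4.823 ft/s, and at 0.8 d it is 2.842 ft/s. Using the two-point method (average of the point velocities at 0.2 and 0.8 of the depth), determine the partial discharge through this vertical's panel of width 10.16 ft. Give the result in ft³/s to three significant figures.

v̄ = (4.823 + 2.842) / 2 = 3.833 ft/s
q = v̄ × d × w = 3.833 × 8.11 × 10.16 = 315.8 ft³/s

316 ft³/s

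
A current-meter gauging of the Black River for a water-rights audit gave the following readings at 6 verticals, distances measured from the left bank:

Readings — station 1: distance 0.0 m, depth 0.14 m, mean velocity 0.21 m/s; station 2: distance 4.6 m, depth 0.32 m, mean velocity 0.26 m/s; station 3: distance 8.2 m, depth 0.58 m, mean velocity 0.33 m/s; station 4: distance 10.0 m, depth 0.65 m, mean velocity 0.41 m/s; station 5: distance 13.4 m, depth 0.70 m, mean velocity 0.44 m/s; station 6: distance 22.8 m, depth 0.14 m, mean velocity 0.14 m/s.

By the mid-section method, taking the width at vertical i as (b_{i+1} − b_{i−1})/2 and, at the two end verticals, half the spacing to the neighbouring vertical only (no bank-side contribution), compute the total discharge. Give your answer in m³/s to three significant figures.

3.68 m³/s

w_1 = (4.6 − 0.0)/2 = 2.3 m; q_1 = 0.21 × 0.14 × 2.3 = 0.06762 m³/s
w_2 = (8.2 − 0.0)/2 = 4.1 m; q_2 = 0.26 × 0.32 × 4.1 = 0.3411 m³/s
w_3 = (10.0 − 4.6)/2 = 2.7 m; q_3 = 0.33 × 0.58 × 2.7 = 0.5168 m³/s
w_4 = (13.4 − 8.2)/2 = 2.6 m; q_4 = 0.41 × 0.65 × 2.6 = 0.6929 m³/s
w_5 = (22.8 − 10.0)/2 = 6.4 m; q_5 = 0.44 × 0.70 × 6.4 = 1.971 m³/s
w_6 = (22.8 − 13.4)/2 = 4.7 m; q_6 = 0.14 × 0.14 × 4.7 = 0.09212 m³/s
Q = Σ qᵢ = 3.682 m³/s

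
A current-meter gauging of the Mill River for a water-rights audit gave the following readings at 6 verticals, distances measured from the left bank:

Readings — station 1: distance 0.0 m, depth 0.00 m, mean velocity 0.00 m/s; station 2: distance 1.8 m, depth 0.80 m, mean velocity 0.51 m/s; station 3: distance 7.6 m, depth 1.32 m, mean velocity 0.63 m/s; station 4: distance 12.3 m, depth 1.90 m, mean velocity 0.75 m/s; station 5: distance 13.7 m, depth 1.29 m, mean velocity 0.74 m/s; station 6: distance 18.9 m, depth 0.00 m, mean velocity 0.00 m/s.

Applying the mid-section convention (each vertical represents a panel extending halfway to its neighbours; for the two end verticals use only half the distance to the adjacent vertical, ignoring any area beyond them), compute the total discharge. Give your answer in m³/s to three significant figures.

w_2 = (7.6 − 0.0)/2 = 3.8 m; q_2 = 0.51 × 0.80 × 3.8 = 1.550 m³/s
w_3 = (12.3 − 1.8)/2 = 5.25 m; q_3 = 0.63 × 1.32 × 5.25 = 4.366 m³/s
w_4 = (13.7 − 7.6)/2 = 3.05 m; q_4 = 0.75 × 1.90 × 3.05 = 4.346 m³/s
w_5 = (18.9 − 12.3)/2 = 3.3 m; q_5 = 0.74 × 1.29 × 3.3 = 3.150 m³/s
Stations 1, 6 contribute zero (depth or velocity is 0).
Q = Σ qᵢ = 13.41 m³/s

13.4 m³/s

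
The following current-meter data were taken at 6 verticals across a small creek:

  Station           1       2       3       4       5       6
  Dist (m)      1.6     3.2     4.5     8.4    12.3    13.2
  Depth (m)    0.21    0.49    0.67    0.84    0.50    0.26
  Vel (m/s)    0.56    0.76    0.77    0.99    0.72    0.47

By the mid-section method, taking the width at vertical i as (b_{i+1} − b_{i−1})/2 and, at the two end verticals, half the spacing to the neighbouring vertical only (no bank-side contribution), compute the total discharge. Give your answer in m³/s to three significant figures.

6.14 m³/s

w_1 = (3.2 − 1.6)/2 = 0.8 m; q_1 = 0.56 × 0.21 × 0.8 = 0.09408 m³/s
w_2 = (4.5 − 1.6)/2 = 1.45 m; q_2 = 0.76 × 0.49 × 1.45 = 0.5400 m³/s
w_3 = (8.4 − 3.2)/2 = 2.6 m; q_3 = 0.77 × 0.67 × 2.6 = 1.341 m³/s
w_4 = (12.3 − 4.5)/2 = 3.9 m; q_4 = 0.99 × 0.84 × 3.9 = 3.243 m³/s
w_5 = (13.2 − 8.4)/2 = 2.4 m; q_5 = 0.72 × 0.50 × 2.4 = 0.8640 m³/s
w_6 = (13.2 − 12.3)/2 = 0.45 m; q_6 = 0.47 × 0.26 × 0.45 = 0.05499 m³/s
Q = Σ qᵢ = 6.138 m³/s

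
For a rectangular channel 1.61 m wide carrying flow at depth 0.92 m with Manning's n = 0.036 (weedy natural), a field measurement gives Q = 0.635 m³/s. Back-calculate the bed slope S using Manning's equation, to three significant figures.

A = b·y = 1.61 × 0.92 = 1.481 m²
P = b + 2y = 1.61 + 2×0.92 = 3.450 m
R = A/P = 1.481/3.450 = 0.4293 m
S = (Q·n / (1·A·R^(2/3)))² = (0.635×0.036 / (1×1.481×0.5691))² = 0.0007354

0.000735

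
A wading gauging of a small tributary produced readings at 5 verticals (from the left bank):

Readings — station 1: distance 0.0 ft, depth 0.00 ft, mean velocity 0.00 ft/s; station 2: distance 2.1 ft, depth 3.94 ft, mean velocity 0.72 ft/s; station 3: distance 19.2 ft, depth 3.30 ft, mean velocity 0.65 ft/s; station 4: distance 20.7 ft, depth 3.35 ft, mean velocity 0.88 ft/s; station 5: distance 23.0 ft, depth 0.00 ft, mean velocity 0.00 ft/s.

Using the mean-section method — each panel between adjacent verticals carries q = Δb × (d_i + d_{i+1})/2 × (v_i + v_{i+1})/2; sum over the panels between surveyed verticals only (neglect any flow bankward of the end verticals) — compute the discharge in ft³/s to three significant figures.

Panel 1-2: Δb = 2.1 ft, d̄ = (0.00+3.94)/2 = 1.97, v̄ = (0.00+0.72)/2 = 0.36 → q = 2.1×1.97×0.36 = 1.489 ft³/s
Panel 2-3: Δb = 17.1 ft, d̄ = (3.94+3.30)/2 = 3.62, v̄ = (0.72+0.65)/2 = 0.685 → q = 17.1×3.62×0.685 = 42.40 ft³/s
Panel 3-4: Δb = 1.5 ft, d̄ = (3.30+3.35)/2 = 3.325, v̄ = (0.65+0.88)/2 = 0.765 → q = 1.5×3.325×0.765 = 3.815 ft³/s
Panel 4-5: Δb = 2.3 ft, d̄ = (3.35+0.00)/2 = 1.675, v̄ = (0.88+0.00)/2 = 0.44 → q = 2.3×1.675×0.44 = 1.695 ft³/s
Q = Σ q = 49.40 ft³/s

49.4 ft³/s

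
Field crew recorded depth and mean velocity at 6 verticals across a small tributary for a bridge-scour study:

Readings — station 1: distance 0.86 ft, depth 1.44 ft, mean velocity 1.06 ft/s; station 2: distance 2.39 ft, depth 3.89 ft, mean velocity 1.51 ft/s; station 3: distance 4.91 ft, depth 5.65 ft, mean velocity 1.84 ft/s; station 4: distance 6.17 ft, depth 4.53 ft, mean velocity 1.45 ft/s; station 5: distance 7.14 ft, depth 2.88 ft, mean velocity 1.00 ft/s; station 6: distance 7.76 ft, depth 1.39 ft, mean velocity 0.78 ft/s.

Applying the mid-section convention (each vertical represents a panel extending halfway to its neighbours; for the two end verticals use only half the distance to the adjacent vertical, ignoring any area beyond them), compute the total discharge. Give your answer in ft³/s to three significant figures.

w_1 = (2.39 − 0.86)/2 = 0.765 ft; q_1 = 1.06 × 1.44 × 0.765 = 1.168 ft³/s
w_2 = (4.91 − 0.86)/2 = 2.025 ft; q_2 = 1.51 × 3.89 × 2.025 = 11.89 ft³/s
w_3 = (6.17 − 2.39)/2 = 1.89 ft; q_3 = 1.84 × 5.65 × 1.89 = 19.65 ft³/s
w_4 = (7.14 − 4.91)/2 = 1.115 ft; q_4 = 1.45 × 4.53 × 1.115 = 7.324 ft³/s
w_5 = (7.76 − 6.17)/2 = 0.795 ft; q_5 = 1.00 × 2.88 × 0.795 = 2.290 ft³/s
w_6 = (7.76 − 7.14)/2 = 0.31 ft; q_6 = 0.78 × 1.39 × 0.31 = 0.3361 ft³/s
Q = Σ qᵢ = 42.66 ft³/s

42.7 ft³/s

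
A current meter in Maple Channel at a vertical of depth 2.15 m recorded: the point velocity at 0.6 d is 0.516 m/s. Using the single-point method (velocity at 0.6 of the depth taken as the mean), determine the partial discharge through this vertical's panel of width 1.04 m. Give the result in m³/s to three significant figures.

v̄ = v₀.₆ = 0.516 m/s
q = v̄ × d × w = 0.5160 × 2.15 × 1.04 = 1.154 m³/s

1.15 m³/s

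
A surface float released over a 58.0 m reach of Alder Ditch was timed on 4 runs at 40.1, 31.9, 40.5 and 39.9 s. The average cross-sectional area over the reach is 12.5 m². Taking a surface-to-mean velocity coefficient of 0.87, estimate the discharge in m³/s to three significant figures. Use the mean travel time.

t̄ = (40.1 + 31.9 + 40.5 + 39.9) / 4 = 38.1 s
v_surface = L / t̄ = 58.0 / 38.1 = 1.522 m/s
v_mean = 0.87 × 1.522 = 1.324 m/s
Q = A × v_mean = 12.5 × 1.324 = 16.56 m³/s

16.6 m³/s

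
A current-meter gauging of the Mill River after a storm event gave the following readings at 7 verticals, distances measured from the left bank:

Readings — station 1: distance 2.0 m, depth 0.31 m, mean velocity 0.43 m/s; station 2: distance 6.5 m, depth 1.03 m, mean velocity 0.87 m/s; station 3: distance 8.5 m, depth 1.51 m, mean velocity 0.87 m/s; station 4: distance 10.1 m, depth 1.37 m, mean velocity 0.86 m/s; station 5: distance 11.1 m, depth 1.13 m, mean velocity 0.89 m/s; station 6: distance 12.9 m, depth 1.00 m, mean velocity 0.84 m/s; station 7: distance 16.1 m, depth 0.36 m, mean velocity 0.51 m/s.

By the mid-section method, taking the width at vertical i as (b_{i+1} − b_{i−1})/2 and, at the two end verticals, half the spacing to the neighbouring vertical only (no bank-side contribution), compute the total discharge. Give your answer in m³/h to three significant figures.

w_1 = (6.5 − 2.0)/2 = 2.25 m; q_1 = 0.43 × 0.31 × 2.25 = 0.2999 m³/s
w_2 = (8.5 − 2.0)/2 = 3.25 m; q_2 = 0.87 × 1.03 × 3.25 = 2.912 m³/s
w_3 = (10.1 − 6.5)/2 = 1.8 m; q_3 = 0.87 × 1.51 × 1.8 = 2.365 m³/s
w_4 = (11.1 − 8.5)/2 = 1.3 m; q_4 = 0.86 × 1.37 × 1.3 = 1.532 m³/s
w_5 = (12.9 − 10.1)/2 = 1.4 m; q_5 = 0.89 × 1.13 × 1.4 = 1.408 m³/s
w_6 = (16.1 − 11.1)/2 = 2.5 m; q_6 = 0.84 × 1.00 × 2.5 = 2.100 m³/s
w_7 = (16.1 − 12.9)/2 = 1.6 m; q_7 = 0.51 × 0.36 × 1.6 = 0.2938 m³/s
Q = Σ qᵢ = 10.91 m³/s
= 10.91 × 3600 = 39280 m³/h

39300 m³/h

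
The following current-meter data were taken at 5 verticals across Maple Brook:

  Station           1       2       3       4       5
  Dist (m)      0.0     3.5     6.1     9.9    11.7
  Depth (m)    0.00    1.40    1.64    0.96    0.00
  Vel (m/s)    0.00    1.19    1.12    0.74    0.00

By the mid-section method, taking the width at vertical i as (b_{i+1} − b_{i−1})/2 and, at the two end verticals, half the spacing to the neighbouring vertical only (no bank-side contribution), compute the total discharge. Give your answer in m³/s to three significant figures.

w_2 = (6.1 − 0.0)/2 = 3.05 m; q_2 = 1.19 × 1.40 × 3.05 = 5.081 m³/s
w_3 = (9.9 − 3.5)/2 = 3.2 m; q_3 = 1.12 × 1.64 × 3.2 = 5.878 m³/s
w_4 = (11.7 − 6.1)/2 = 2.8 m; q_4 = 0.74 × 0.96 × 2.8 = 1.989 m³/s
Stations 1, 5 contribute zero (depth or velocity is 0).
Q = Σ qᵢ = 12.95 m³/s

12.9 m³/s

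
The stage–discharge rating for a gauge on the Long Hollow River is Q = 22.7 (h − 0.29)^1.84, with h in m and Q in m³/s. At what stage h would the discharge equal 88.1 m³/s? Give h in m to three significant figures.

2.38 m

h − h₀ = (Q/C)^(1/b) = (88.1/22.7)^(1/1.84) = 2.090 m
h = 0.29 + 2.090 = 2.380 m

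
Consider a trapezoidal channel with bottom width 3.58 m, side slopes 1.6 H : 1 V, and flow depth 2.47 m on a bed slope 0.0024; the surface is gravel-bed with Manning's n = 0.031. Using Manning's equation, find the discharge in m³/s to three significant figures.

A = (b + z·y)·y = (3.58 + 1.6×2.47)×2.47 = 18.60 m²
P = b + 2y√(1+z²) = 3.58 + 2×2.47×√(1+1.6²) = 12.90 m
R = A/P = 18.60/12.90 = 1.442 m
Q = (1/n)·A·R^(2/3)·S^(1/2) = (1/0.031) × 18.60 × 1.442^(2/3) × 0.0024^(1/2) = 37.53 m³/s

37.5 m³/s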